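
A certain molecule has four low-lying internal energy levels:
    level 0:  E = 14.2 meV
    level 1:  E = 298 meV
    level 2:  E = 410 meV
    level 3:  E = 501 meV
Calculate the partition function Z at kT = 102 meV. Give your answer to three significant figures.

Z = 0.949

Eᵢ/kT = 0.13922, 2.9216, 4.0196, 4.9118.
Z = Σ e^(−Eᵢ/kT) = e^(−0.13922) + e^(−2.9216) + e^(−4.0196) + e^(−4.9118) = 0.87004 + 0.053847 + 0.017960 + 0.0073592 = 0.94921.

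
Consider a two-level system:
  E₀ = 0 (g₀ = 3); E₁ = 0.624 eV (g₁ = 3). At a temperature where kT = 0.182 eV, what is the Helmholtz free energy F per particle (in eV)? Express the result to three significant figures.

Eᵢ/kT = 0, 3.4286.
Z = Σ gᵢe^(−Eᵢ/kT) = 3·e^(−0) + 3·e^(−3.4286) = 3.0000 + 0.097297 = 3.0973.
F = −kT ln Z = −0.182 × ln(3.0973) = −0.182 × 1.1305 = -0.206 eV.

-0.206 eV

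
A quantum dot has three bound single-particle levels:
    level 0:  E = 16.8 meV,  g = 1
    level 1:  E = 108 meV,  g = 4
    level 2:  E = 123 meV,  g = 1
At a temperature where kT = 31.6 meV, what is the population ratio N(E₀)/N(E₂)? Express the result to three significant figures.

28.8

n₀/n₂ = (g₀/g₂) exp[−(E₀−E₂)/kT] = (1/1) × exp(−(-106.2 meV)/(31.6 meV)) = (1/1) × exp(3.3608) = 28.8.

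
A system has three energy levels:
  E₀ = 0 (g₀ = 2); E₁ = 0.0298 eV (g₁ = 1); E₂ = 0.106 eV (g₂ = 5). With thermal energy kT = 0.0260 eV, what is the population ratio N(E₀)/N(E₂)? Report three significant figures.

23.6

n₀/n₂ = (g₀/g₂) exp[−(E₀−E₂)/kT] = (2/5) × exp(−(-0.106 eV)/(0.0260 eV)) = (2/5) × exp(4.0769) = 23.6.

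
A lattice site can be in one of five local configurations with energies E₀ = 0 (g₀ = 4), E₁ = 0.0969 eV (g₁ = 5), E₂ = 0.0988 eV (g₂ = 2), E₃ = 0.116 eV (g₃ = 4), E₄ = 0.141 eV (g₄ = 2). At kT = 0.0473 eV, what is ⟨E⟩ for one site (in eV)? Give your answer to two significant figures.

0.026 eV

Eᵢ/kT = 0, 2.049, 2.089, 2.452, 2.981.
Z = Σ gᵢe^(−Eᵢ/kT) = 4·e^(−0) + 5·e^(−2.049) + 2·e^(−2.089) + 4·e^(−2.452) + 2·e^(−2.981) = 4.000 + 0.6443 + 0.2476 + 0.3445 + 0.1015 = 5.338.
⟨E⟩ = Σ Eᵢ gᵢe^(−Eᵢ/kT) / Z = (0·4.000 + 0.0969·0.6443 + 0.0988·0.2476 + 0.116·0.3445 + 0.141·0.1015) / 5.338 = 0.026 eV.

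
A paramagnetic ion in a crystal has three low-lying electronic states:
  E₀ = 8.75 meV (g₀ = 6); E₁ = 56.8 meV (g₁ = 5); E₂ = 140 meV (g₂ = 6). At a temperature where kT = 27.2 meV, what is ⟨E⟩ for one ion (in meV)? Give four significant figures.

Eᵢ/kT = 0.321691, 2.08824, 5.14706.
Z = Σ gᵢe^(−Eᵢ/kT) = 6·e^(−0.321691) + 5·e^(−2.08824) + 6·e^(−5.14706) = 4.34953 + 0.619525 + 0.0348989 = 5.00395.
⟨E⟩ = Σ Eᵢ gᵢe^(−Eᵢ/kT) / Z = (8.75·4.34953 + 56.8·0.619525 + 140·0.0348989) / 5.00395 = 15.61 meV.

15.61 meV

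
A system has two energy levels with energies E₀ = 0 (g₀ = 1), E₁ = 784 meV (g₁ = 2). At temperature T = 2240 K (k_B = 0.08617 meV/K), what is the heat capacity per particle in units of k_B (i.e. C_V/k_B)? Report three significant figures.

k_BT = 0.08617 × 2240 K = 193.02 meV.
Eᵢ/kT = 0, 4.0618.
Z = Σ gᵢe^(−Eᵢ/kT) = 1·e^(−0) + 2·e^(−4.0618) = 1.0000 + 0.034436 = 1.0344.
⟨E⟩ = 26.100 meV, ⟨E²⟩ = 20462 meV².
C_V/k_B = (⟨E²⟩ − ⟨E⟩²)/(kT)² = (20462 − 681.21)/37257 = 0.531.

0.531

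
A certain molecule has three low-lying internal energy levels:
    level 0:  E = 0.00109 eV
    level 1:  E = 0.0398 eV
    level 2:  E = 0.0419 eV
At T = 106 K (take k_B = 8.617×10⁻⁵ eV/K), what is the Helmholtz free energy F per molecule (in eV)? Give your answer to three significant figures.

k_BT = 8.617×10⁻⁵ × 106 K = 0.0091340 eV.
Eᵢ/kT = 0.11933, 4.3573, 4.5873.
Z = Σ e^(−Eᵢ/kT) = e^(−0.11933) + e^(−4.3573) + e^(−4.5873) = 0.88751 + 0.012813 + 0.010180 = 0.91050.
F = −kT ln Z = −0.0091340 × ln(0.91050) = −0.0091340 × -0.093761 = 0.000856 eV.

0.000856 eV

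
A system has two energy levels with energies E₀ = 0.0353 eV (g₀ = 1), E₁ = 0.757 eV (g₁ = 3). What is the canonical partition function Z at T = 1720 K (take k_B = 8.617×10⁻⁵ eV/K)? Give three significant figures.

Z = 0.806

k_BT = 8.617×10⁻⁵ × 1720 K = 0.14821 eV.
Eᵢ/kT = 0.23818, 5.1076.
Z = Σ gᵢe^(−Eᵢ/kT) = 1·e^(−0.23818) + 3·e^(−5.1076) = 0.78806 + 0.018152 = 0.80621.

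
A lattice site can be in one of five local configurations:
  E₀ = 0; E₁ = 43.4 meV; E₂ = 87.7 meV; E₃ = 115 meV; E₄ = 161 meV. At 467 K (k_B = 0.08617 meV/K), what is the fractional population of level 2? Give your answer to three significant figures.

k_BT = 0.08617 × 467 K = 40.241 meV.
Eᵢ/kT = 0, 1.0785, 2.1794, 2.8578, 4.0009.
Z = Σ e^(−Eᵢ/kT) = e^(−0) + e^(−1.0785) + e^(−2.1794) + e^(−2.8578) + e^(−4.0009) = 1.0000 + 0.34011 + 0.11311 + 0.057395 + 0.018299 = 1.5289.
P₂ = e^(−E₂/kT) / Z = 0.11311/1.5289 = 0.0740.

0.0740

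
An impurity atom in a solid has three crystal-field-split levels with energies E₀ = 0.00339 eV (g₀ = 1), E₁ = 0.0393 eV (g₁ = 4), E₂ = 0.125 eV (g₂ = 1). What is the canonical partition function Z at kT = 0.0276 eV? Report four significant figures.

Eᵢ/kT = 0.122826, 1.42391, 4.52899.
Z = Σ gᵢe^(−Eᵢ/kT) = 1·e^(−0.122826) + 4·e^(−1.42391) + 1·e^(−4.52899) = 0.884418 + 0.963083 + 0.0107916 = 1.85829.

Z = 1.858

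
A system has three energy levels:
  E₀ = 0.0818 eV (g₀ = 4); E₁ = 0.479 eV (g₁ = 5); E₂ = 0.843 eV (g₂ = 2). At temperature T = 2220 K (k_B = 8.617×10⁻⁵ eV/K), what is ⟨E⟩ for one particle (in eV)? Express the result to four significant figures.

k_BT = 8.617×10⁻⁵ × 2220 K = 0.191297 eV.
Eᵢ/kT = 0.427607, 2.50396, 4.40676.
Z = Σ gᵢe^(−Eᵢ/kT) = 4·e^(−0.427607) + 5·e^(−2.50396) + 2·e^(−4.40676) = 2.60827 + 0.408803 + 0.0243892 = 3.04146.
⟨E⟩ = Σ Eᵢ gᵢe^(−Eᵢ/kT) / Z = (0.0818·2.60827 + 0.479·0.408803 + 0.843·0.0243892) / 3.04146 = 0.1413 eV.

0.1413 eV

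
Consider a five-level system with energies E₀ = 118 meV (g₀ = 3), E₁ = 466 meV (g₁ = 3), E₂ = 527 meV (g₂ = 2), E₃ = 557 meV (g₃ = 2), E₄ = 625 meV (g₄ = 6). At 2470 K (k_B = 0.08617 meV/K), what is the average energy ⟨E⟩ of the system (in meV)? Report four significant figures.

270.8 meV

k_BT = 0.08617 × 2470 K = 212.840 meV.
Eᵢ/kT = 0.554407, 2.18944, 2.47604, 2.61699, 2.93648.
Z = Σ gᵢe^(−Eᵢ/kT) = 3·e^(−0.554407) + 3·e^(−2.18944) + 2·e^(−2.47604) + 2·e^(−2.61699) + 6·e^(−2.93648) = 1.72324 + 0.335938 + 0.168151 + 0.146045 + 0.318313 = 2.69169.
⟨E⟩ = Σ Eᵢ gᵢe^(−Eᵢ/kT) / Z = (118·1.72324 + 466·0.335938 + 527·0.168151 + 557·0.146045 + 625·0.318313) / 2.69169 = 270.8 meV.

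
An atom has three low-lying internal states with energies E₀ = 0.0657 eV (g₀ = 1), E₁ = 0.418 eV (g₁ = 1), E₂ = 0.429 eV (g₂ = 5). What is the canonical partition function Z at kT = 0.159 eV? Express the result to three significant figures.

Eᵢ/kT = 0.41321, 2.6289, 2.6981.
Z = Σ gᵢe^(−Eᵢ/kT) = 1·e^(−0.41321) + 1·e^(−2.6289) + 5·e^(−2.6981) = 0.66152 + 0.072158 + 0.33667 = 1.0703.

Z = 1.07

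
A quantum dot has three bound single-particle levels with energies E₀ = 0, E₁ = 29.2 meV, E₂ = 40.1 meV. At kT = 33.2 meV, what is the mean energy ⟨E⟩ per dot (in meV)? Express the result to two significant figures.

14 meV

Eᵢ/kT = 0, 0.8795, 1.208.
Z = Σ e^(−Eᵢ/kT) = e^(−0) + e^(−0.8795) + e^(−1.208) = 1.000 + 0.4150 + 0.2988 = 1.714.
⟨E⟩ = Σ Eᵢ e^(−Eᵢ/kT) / Z = (0·1.000 + 29.2·0.4150 + 40.1·0.2988) / 1.714 = 14 meV.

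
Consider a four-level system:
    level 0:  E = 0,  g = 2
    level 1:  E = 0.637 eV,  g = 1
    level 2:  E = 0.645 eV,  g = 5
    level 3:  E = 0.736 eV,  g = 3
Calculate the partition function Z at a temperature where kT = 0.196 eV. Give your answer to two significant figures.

Z = 2.3

Eᵢ/kT = 0, 3.250, 3.291, 3.755.
Z = Σ gᵢe^(−Eᵢ/kT) = 2·e^(−0) + 1·e^(−3.250) + 5·e^(−3.291) + 3·e^(−3.755) = 2.000 + 0.03877 + 0.1861 + 0.07020 = 2.295.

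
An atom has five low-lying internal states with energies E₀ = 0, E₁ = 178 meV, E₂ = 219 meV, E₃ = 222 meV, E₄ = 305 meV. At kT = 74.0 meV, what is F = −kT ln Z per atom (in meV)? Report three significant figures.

Eᵢ/kT = 0, 2.4054, 2.9595, 3.0000, 4.1216.
Z = Σ e^(−Eᵢ/kT) = e^(−0) + e^(−2.4054) + e^(−2.9595) + e^(−3.0000) + e^(−4.1216) = 1.0000 + 0.090229 + 0.051845 + 0.049787 + 0.016219 = 1.2081.
F = −kT ln Z = −74.0 × ln(1.2081) = −74.0 × 0.18905 = -14.0 meV.

-14.0 meV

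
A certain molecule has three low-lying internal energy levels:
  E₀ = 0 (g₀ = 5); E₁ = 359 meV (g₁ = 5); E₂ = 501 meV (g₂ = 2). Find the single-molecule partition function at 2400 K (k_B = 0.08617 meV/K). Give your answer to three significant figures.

Z = 6.06

k_BT = 0.08617 × 2400 K = 206.81 meV.
Eᵢ/kT = 0, 1.7359, 2.4225.
Z = Σ gᵢe^(−Eᵢ/kT) = 5·e^(−0) + 5·e^(−1.7359) + 2·e^(−2.4225) = 5.0000 + 0.88121 + 0.17740 = 6.0586.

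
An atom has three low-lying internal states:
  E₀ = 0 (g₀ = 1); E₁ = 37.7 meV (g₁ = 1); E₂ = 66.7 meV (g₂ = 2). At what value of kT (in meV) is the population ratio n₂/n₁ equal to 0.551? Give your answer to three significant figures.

n₂/n₁ = (g₂/g₁) exp[−(E₂−E₁)/kT] = 0.551.
⇒ (E₂−E₁)/kT = ln((2/1)/0.551) = ln(3.6298) = 1.2892.
kT = 29.0 meV / 1.2892 = 22.5 meV.

22.5 meV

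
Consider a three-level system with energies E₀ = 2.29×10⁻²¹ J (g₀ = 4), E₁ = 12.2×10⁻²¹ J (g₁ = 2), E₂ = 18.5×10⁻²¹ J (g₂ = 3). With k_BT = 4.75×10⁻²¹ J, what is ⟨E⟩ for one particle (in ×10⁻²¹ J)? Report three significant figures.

3.22 ×10⁻²¹ J

Eᵢ/kT = 0.48211, 2.5684, 3.8947.
Z = Σ gᵢe^(−Eᵢ/kT) = 4·e^(−0.48211) + 2·e^(−2.5684) + 3·e^(−3.8947) = 2.4699 + 0.15332 + 0.061048 = 2.6843.
⟨E⟩ = Σ Eᵢ gᵢe^(−Eᵢ/kT) / Z = (2.29·2.4699 + 12.2·0.15332 + 18.5·0.061048) / 2.6843 = 3.22 ×10⁻²¹ J.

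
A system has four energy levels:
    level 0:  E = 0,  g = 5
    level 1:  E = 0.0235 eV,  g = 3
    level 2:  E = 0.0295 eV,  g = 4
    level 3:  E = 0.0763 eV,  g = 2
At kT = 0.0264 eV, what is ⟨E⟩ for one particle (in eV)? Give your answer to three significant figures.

0.00994 eV

Eᵢ/kT = 0, 0.89015, 1.1174, 2.8902.
Z = Σ gᵢe^(−Eᵢ/kT) = 5·e^(−0) + 3·e^(−0.89015) + 4·e^(−1.1174) + 2·e^(−2.8902) = 5.0000 + 1.2318 + 1.3085 + 0.11113 = 7.6514.
⟨E⟩ = Σ Eᵢ gᵢe^(−Eᵢ/kT) / Z = (0·5.0000 + 0.0235·1.2318 + 0.0295·1.3085 + 0.0763·0.11113) / 7.6514 = 0.00994 eV.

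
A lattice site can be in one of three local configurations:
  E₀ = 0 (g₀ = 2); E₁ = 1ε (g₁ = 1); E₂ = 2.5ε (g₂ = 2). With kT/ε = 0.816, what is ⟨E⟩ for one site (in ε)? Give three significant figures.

0.221 ε

Eᵢ/kT = 0, 1.2255, 3.0637.
Z = Σ gᵢe^(−Eᵢ/kT) = 2·e^(−0) + 1·e^(−1.2255) + 2·e^(−3.0637) = 2.0000 + 0.29361 + 0.093429 = 2.3870.
⟨E⟩ = Σ Eᵢ gᵢe^(−Eᵢ/kT) / Z = (0·2.0000 + 1·0.29361 + 2.5·0.093429) / 2.3870 = 0.221 ε.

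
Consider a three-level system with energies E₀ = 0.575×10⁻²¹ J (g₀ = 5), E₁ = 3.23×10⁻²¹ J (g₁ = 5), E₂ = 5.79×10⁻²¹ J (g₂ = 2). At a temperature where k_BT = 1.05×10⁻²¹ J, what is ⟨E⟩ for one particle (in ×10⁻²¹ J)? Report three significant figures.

0.784 ×10⁻²¹ J

Eᵢ/kT = 0.54762, 3.0762, 5.5143.
Z = Σ gᵢe^(−Eᵢ/kT) = 5·e^(−0.54762) + 5·e^(−3.0762) + 2·e^(−5.5143) = 2.8916 + 0.23067 + 0.0080575 = 3.1303.
⟨E⟩ = Σ Eᵢ gᵢe^(−Eᵢ/kT) / Z = (0.575·2.8916 + 3.23·0.23067 + 5.79·0.0080575) / 3.1303 = 0.784 ×10⁻²¹ J.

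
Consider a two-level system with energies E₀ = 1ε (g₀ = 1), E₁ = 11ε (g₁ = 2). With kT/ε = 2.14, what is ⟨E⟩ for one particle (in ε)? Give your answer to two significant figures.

Eᵢ/kT = 0.4673, 5.140.
Z = Σ gᵢe^(−Eᵢ/kT) = 1·e^(−0.4673) + 2·e^(−5.140) = 0.6267 + 0.01172 = 0.6384.
⟨E⟩ = Σ Eᵢ gᵢe^(−Eᵢ/kT) / Z = (1·0.6267 + 11·0.01172) / 0.6384 = 1.2 ε.

1.2 ε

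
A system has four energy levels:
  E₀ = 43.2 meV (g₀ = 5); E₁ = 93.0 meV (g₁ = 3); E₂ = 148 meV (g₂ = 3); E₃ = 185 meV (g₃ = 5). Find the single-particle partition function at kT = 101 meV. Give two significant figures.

Z = 5.9

Eᵢ/kT = 0.4277, 0.9208, 1.465, 1.832.
Z = Σ gᵢe^(−Eᵢ/kT) = 5·e^(−0.4277) + 3·e^(−0.9208) + 3·e^(−1.465) + 5·e^(−1.832) = 3.260 + 1.195 + 0.6932 + 0.8005 = 5.949.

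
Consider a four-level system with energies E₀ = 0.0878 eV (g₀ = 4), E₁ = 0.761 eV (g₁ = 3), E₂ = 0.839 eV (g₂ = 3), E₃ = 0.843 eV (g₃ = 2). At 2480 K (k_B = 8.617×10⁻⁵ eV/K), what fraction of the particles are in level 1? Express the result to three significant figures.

k_BT = 8.617×10⁻⁵ × 2480 K = 0.21370 eV.
Eᵢ/kT = 0.41086, 3.5611, 3.9261, 3.9448.
Z = Σ gᵢe^(−Eᵢ/kT) = 4·e^(−0.41086) + 3·e^(−3.5611) + 3·e^(−3.9261) + 2·e^(−3.9448) = 2.6523 + 0.085223 + 0.059161 + 0.038710 = 2.8354.
P₁ = g₁ e^(−E₁/kT) / Z = 0.085223/2.8354 = 0.0301.

0.0301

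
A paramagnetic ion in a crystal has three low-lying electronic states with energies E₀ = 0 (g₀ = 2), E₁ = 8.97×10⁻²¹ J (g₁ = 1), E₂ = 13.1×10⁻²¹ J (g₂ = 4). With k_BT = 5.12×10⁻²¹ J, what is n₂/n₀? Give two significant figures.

n₂/n₀ = (g₂/g₀) exp[−(E₂−E₀)/kT] = (4/2) × exp(−(13.1 ×10⁻²¹ J)/(5.12 ×10⁻²¹ J)) = (4/2) × exp(-2.559) = 0.15.

0.15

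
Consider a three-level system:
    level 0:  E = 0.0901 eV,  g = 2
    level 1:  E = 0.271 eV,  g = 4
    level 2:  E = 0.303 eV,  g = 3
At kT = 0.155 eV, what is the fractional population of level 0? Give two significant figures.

0.50

Eᵢ/kT = 0.5813, 1.748, 1.955.
Z = Σ gᵢe^(−Eᵢ/kT) = 2·e^(−0.5813) + 4·e^(−1.748) + 3·e^(−1.955) = 1.118 + 0.6965 + 0.4247 = 2.239.
P₀ = g₀ e^(−E₀/kT) / Z = 1.118/2.239 = 0.50.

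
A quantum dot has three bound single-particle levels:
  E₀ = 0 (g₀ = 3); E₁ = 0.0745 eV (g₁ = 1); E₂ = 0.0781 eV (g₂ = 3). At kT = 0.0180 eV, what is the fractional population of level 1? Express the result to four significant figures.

Eᵢ/kT = 0, 4.13889, 4.33889.
Z = Σ gᵢe^(−Eᵢ/kT) = 3·e^(−0) + 1·e^(−4.13889) + 3·e^(−4.33889) = 3.00000 + 0.0159405 + 0.0391530 = 3.05509.
P₁ = g₁ e^(−E₁/kT) / Z = 0.0159405/3.05509 = 0.005218.

0.005218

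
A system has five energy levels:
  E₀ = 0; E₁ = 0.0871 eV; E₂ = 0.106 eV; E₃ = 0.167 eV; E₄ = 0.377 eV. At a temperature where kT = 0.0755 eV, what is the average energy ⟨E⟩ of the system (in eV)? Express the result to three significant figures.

Eᵢ/kT = 0, 1.1536, 1.4040, 2.2119, 4.9934.
Z = Σ e^(−Eᵢ/kT) = e^(−0) + e^(−1.1536) + e^(−1.4040) + e^(−2.2119) + e^(−4.9934) = 1.0000 + 0.31550 + 0.24561 + 0.10949 + 0.0067826 = 1.6774.
⟨E⟩ = Σ Eᵢ e^(−Eᵢ/kT) / Z = (0·1.0000 + 0.0871·0.31550 + 0.106·0.24561 + 0.167·0.10949 + 0.377·0.0067826) / 1.6774 = 0.0443 eV.

0.0443 eV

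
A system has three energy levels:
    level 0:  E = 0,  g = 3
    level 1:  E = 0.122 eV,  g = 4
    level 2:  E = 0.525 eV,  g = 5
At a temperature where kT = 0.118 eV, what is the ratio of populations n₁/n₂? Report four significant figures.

24.34

n₁/n₂ = (g₁/g₂) exp[−(E₁−E₂)/kT] = (4/5) × exp(−(-0.403 eV)/(0.118 eV)) = (4/5) × exp(3.41525) = 24.34.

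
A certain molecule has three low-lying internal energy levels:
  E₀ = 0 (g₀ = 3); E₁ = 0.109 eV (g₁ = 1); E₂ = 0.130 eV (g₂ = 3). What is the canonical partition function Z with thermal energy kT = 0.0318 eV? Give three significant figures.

Eᵢ/kT = 0, 3.4277, 4.0881.
Z = Σ gᵢe^(−Eᵢ/kT) = 3·e^(−0) + 1·e^(−3.4277) + 3·e^(−4.0881) = 3.0000 + 0.032462 + 0.050313 = 3.0828.

Z = 3.08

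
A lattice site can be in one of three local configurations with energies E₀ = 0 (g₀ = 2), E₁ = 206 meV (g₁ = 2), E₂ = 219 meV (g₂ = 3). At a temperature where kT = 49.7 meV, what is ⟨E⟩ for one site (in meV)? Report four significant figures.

Eᵢ/kT = 0, 4.14487, 4.40644.
Z = Σ gᵢe^(−Eᵢ/kT) = 2·e^(−0) + 2·e^(−4.14487) + 3·e^(−4.40644) = 2.00000 + 0.0316910 + 0.0365956 = 2.06829.
⟨E⟩ = Σ Eᵢ gᵢe^(−Eᵢ/kT) / Z = (0·2.00000 + 206·0.0316910 + 219·0.0365956) / 2.06829 = 7.031 meV.

7.031 meV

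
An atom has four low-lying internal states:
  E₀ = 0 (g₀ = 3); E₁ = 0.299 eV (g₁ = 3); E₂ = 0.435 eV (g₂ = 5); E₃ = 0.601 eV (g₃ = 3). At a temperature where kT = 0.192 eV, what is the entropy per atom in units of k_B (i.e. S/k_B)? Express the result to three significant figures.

2.05

Eᵢ/kT = 0, 1.5573, 2.2656, 3.1302.
Z = Σ gᵢe^(−Eᵢ/kT) = 3·e^(−0) + 3·e^(−1.5573) + 5·e^(−2.2656) + 3·e^(−3.1302) = 3.0000 + 0.63211 + 0.51884 + 0.13113 = 4.2821.
⟨E⟩ = Σ EᵢPᵢ = 0.11525 eV.
S/k_B = ln Z + ⟨E⟩/kT = ln(4.2821) + 0.11525/0.192 = 1.4544 + 0.60026 = 2.05.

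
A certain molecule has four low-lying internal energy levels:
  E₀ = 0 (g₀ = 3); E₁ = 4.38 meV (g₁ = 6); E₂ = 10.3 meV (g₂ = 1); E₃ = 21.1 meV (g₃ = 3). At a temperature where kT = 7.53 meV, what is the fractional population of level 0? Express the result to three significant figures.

Eᵢ/kT = 0, 0.58167, 1.3679, 2.8021.
Z = Σ gᵢe^(−Eᵢ/kT) = 3·e^(−0) + 6·e^(−0.58167) + 1·e^(−1.3679) + 3·e^(−2.8021) = 3.0000 + 3.3538 + 0.25464 + 0.18205 = 6.7905.
P₀ = g₀ e^(−E₀/kT) / Z = 3.0000/6.7905 = 0.442.

0.442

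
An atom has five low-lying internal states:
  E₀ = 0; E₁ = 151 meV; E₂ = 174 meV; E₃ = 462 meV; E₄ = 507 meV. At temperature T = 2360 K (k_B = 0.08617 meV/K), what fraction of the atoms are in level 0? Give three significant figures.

k_BT = 0.08617 × 2360 K = 203.36 meV.
Eᵢ/kT = 0, 0.74253, 0.85563, 2.2718, 2.4931.
Z = Σ e^(−Eᵢ/kT) = e^(−0) + e^(−0.74253) + e^(−0.85563) + e^(−2.2718) + e^(−2.4931) = 1.0000 + 0.47591 + 0.42502 + 0.10313 + 0.082653 = 2.0867.
P₀ = e^(−E₀/kT) / Z = 1.0000/2.0867 = 0.479.

0.479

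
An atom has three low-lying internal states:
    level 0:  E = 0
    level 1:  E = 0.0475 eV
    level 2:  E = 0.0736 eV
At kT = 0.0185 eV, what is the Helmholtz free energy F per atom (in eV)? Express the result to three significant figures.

Eᵢ/kT = 0, 2.5676, 3.9784.
Z = Σ e^(−Eᵢ/kT) = e^(−0) + e^(−2.5676) + e^(−3.9784) = 1.0000 + 0.076719 + 0.018716 = 1.0954.
F = −kT ln Z = −0.0185 × ln(1.0954) = −0.0185 × 0.091120 = -0.00169 eV.

-0.00169 eV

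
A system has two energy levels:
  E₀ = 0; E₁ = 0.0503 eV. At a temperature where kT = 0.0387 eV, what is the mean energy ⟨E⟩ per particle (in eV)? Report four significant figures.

0.01077 eV

Eᵢ/kT = 0, 1.29974.
Z = Σ e^(−Eᵢ/kT) = e^(−0) + e^(−1.29974) = 1.00000 + 0.272603 = 1.27260.
⟨E⟩ = Σ Eᵢ e^(−Eᵢ/kT) / Z = (0·1.00000 + 0.0503·0.272603) / 1.27260 = 0.01077 eV.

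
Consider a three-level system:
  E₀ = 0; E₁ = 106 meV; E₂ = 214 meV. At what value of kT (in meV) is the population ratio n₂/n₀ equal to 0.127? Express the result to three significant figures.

104 meV

n₂/n₀ = exp[−(E₂−E₀)/kT] = 0.127.
⇒ (E₂−E₀)/kT = ln(1/0.127) = ln(7.8740) = 2.0636.
kT = 214 meV / 2.0636 = 104 meV.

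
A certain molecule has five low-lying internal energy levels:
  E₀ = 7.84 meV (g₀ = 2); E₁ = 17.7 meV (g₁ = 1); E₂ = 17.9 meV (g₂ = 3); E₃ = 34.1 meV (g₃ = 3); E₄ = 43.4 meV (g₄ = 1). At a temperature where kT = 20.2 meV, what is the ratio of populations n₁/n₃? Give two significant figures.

0.75

n₁/n₃ = (g₁/g₃) exp[−(E₁−E₃)/kT] = (1/3) × exp(−(-16.4 meV)/(20.2 meV)) = (1/3) × exp(0.8119) = 0.75.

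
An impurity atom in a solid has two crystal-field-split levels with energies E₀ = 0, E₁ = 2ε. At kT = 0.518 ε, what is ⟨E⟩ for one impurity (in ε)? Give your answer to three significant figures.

0.0412 ε

Eᵢ/kT = 0, 3.8610.
Z = Σ e^(−Eᵢ/kT) = e^(−0) + e^(−3.8610) = 1.0000 + 0.021047 = 1.0210.
⟨E⟩ = Σ Eᵢ e^(−Eᵢ/kT) / Z = (0·1.0000 + 2·0.021047) / 1.0210 = 0.0412 ε.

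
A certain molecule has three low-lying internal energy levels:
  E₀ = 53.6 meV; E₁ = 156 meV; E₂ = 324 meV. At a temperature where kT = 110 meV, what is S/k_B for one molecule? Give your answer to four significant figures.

0.7821

Eᵢ/kT = 0.487273, 1.41818, 2.94545.
Z = Σ e^(−Eᵢ/kT) = e^(−0.487273) + e^(−1.41818) + e^(−2.94545) = 0.614299 + 0.242154 + 0.0525784 = 0.909031.
⟨E⟩ = Σ EᵢPᵢ = 96.5180 meV.
S/k_B = ln Z + ⟨E⟩/kT = ln(0.909031) + 96.5180/110 = -0.0953761 + 0.877436 = 0.7821.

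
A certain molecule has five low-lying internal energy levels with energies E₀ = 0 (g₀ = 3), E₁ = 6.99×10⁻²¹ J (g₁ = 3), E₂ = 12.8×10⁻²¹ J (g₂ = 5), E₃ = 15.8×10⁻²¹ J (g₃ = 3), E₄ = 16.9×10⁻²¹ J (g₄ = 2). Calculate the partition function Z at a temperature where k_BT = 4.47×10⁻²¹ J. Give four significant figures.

Eᵢ/kT = 0, 1.56376, 2.86353, 3.53468, 3.78076.
Z = Σ gᵢe^(−Eᵢ/kT) = 3·e^(−0) + 3·e^(−1.56376) + 5·e^(−2.86353) + 3·e^(−3.53468) + 2·e^(−3.78076) = 3.00000 + 0.628042 + 0.285335 + 0.0875043 + 0.0456107 = 4.04649.

Z = 4.046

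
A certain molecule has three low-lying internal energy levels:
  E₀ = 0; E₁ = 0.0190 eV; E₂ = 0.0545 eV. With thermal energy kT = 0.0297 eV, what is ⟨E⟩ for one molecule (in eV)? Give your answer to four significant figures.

Eᵢ/kT = 0, 0.639731, 1.83502.
Z = Σ e^(−Eᵢ/kT) = e^(−0) + e^(−0.639731) + e^(−1.83502) = 1.00000 + 0.527434 + 0.159610 = 1.68704.
⟨E⟩ = Σ Eᵢ e^(−Eᵢ/kT) / Z = (0·1.00000 + 0.0190·0.527434 + 0.0545·0.159610) / 1.68704 = 0.01110 eV.

0.01110 eV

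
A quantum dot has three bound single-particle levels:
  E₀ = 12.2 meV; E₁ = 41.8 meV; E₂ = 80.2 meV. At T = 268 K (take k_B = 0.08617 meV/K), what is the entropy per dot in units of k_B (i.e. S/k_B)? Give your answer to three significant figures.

k_BT = 0.08617 × 268 K = 23.094 meV.
Eᵢ/kT = 0.52828, 1.8100, 3.4728.
Z = Σ e^(−Eᵢ/kT) = e^(−0.52828) + e^(−1.8100) + e^(−3.4728) = 0.58962 + 0.16365 + 0.031030 = 0.78430.
⟨E⟩ = Σ EᵢPᵢ = 21.067 meV.
S/k_B = ln Z + ⟨E⟩/kT = ln(0.78430) + 21.067/23.094 = -0.24296 + 0.91223 = 0.669.

0.669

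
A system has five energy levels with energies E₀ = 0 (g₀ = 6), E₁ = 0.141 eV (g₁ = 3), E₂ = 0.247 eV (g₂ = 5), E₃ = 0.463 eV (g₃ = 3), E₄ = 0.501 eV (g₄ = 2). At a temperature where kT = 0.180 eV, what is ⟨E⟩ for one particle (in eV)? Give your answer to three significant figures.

0.0750 eV

Eᵢ/kT = 0, 0.78333, 1.3722, 2.5722, 2.7833.
Z = Σ gᵢe^(−Eᵢ/kT) = 6·e^(−0) + 3·e^(−0.78333) + 5·e^(−1.3722) + 3·e^(−2.5722) + 2·e^(−2.7833) = 6.0000 + 1.3706 + 1.2677 + 0.22910 + 0.12367 = 8.9911.
⟨E⟩ = Σ Eᵢ gᵢe^(−Eᵢ/kT) / Z = (0·6.0000 + 0.141·1.3706 + 0.247·1.2677 + 0.463·0.22910 + 0.501·0.12367) / 8.9911 = 0.0750 eV.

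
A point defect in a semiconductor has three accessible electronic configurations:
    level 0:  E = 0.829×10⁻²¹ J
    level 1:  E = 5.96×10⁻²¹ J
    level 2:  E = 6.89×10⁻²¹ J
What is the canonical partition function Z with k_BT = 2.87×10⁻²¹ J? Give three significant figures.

Z = 0.965

Eᵢ/kT = 0.28885, 2.0767, 2.4007.
Z = Σ e^(−Eᵢ/kT) = e^(−0.28885) + e^(−2.0767) + e^(−2.4007) = 0.74912 + 0.12534 + 0.090654 = 0.96511.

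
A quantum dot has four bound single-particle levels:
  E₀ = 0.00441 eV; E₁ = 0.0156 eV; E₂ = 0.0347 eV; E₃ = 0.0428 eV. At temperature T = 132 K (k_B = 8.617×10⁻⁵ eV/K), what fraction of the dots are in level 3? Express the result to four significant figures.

0.02315

k_BT = 8.617×10⁻⁵ × 132 K = 0.0113744 eV.
Eᵢ/kT = 0.387713, 1.37150, 3.05071, 3.76284.
Z = Σ e^(−Eᵢ/kT) = e^(−0.387713) + e^(−1.37150) + e^(−3.05071) + e^(−3.76284) = 0.678607 + 0.253726 + 0.0473253 + 0.0232177 = 1.00288.
P₃ = e^(−E₃/kT) / Z = 0.0232177/1.00288 = 0.02315.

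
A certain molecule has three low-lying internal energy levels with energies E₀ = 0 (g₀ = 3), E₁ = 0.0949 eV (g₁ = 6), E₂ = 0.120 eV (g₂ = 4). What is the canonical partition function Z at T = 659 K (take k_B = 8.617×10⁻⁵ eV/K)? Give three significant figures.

Z = 4.61

k_BT = 8.617×10⁻⁵ × 659 K = 0.056786 eV.
Eᵢ/kT = 0, 1.6712, 2.1132.
Z = Σ gᵢe^(−Eᵢ/kT) = 3·e^(−0) + 6·e^(−1.6712) + 4·e^(−2.1132) = 3.0000 + 1.1281 + 0.48340 = 4.6115.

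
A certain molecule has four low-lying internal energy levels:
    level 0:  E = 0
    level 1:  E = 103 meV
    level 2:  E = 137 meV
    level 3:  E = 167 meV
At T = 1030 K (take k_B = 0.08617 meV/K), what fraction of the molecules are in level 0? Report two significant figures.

0.60

k_BT = 0.08617 × 1030 K = 88.76 meV.
Eᵢ/kT = 0, 1.160, 1.543, 1.881.
Z = Σ e^(−Eᵢ/kT) = e^(−0) + e^(−1.160) + e^(−1.543) + e^(−1.881) = 1.000 + 0.3135 + 0.2137 + 0.1524 = 1.680.
P₀ = e^(−E₀/kT) / Z = 1.000/1.680 = 0.60.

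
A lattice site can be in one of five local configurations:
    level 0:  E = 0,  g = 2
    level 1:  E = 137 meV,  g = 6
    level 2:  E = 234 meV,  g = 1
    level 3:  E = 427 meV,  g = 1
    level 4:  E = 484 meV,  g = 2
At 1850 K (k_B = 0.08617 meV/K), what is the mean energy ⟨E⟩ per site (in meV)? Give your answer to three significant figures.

k_BT = 0.08617 × 1850 K = 159.41 meV.
Eᵢ/kT = 0, 0.85942, 1.4679, 2.6786, 3.0362.
Z = Σ gᵢe^(−Eᵢ/kT) = 2·e^(−0) + 6·e^(−0.85942) + 1·e^(−1.4679) + 1·e^(−2.6786) + 2·e^(−3.0362) = 2.0000 + 2.5404 + 0.23041 + 0.068659 + 0.096034 = 4.9355.
⟨E⟩ = Σ Eᵢ gᵢe^(−Eᵢ/kT) / Z = (0·2.0000 + 137·2.5404 + 234·0.23041 + 427·0.068659 + 484·0.096034) / 4.9355 = 96.8 meV.

96.8 meV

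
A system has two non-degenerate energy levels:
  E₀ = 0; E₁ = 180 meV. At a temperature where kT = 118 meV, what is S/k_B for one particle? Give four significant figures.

0.4694

Eᵢ/kT = 0, 1.52542.
Z = Σ e^(−Eᵢ/kT) = e^(−0) + e^(−1.52542) = 1.00000 + 0.217530 = 1.21753.
⟨E⟩ = Σ EᵢPᵢ = 32.1597 meV.
S/k_B = ln Z + ⟨E⟩/kT = ln(1.21753) + 32.1597/118 = 0.196824 + 0.272540 = 0.4694.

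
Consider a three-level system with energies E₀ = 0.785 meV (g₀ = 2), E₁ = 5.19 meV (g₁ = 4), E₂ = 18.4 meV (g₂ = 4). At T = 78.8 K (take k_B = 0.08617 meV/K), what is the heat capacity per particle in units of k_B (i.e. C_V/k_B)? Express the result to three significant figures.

k_BT = 0.08617 × 78.8 K = 6.7902 meV.
Eᵢ/kT = 0.11561, 0.76434, 2.7098.
Z = Σ gᵢe^(−Eᵢ/kT) = 2·e^(−0.11561) + 4·e^(−0.76434) + 4·e^(−2.7098) = 1.7816 + 1.8626 + 0.26620 = 3.9104.
⟨E⟩ = 4.0823 meV, ⟨E²⟩ = 36.158 meV².
C_V/k_B = (⟨E²⟩ − ⟨E⟩²)/(kT)² = (36.158 − 16.665)/46.107 = 0.423.

0.423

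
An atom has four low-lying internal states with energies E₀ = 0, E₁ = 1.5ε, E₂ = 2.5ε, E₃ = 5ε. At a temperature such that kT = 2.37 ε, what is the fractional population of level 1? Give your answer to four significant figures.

Eᵢ/kT = 0, 0.632911, 1.05485, 2.10970.
Z = Σ e^(−Eᵢ/kT) = e^(−0) + e^(−0.632911) + e^(−1.05485) + e^(−2.10970) = 1.00000 + 0.531044 + 0.348245 + 0.121274 = 2.00056.
P₁ = e^(−E₁/kT) / Z = 0.531044/2.00056 = 0.2654.

0.2654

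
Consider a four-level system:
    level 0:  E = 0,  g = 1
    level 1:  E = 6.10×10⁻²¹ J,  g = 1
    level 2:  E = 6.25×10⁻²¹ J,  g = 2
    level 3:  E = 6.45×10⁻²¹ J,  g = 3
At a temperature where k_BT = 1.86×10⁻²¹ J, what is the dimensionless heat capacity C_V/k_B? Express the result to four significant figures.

1.605

Eᵢ/kT = 0, 3.27957, 3.36022, 3.46774.
Z = Σ gᵢe^(−Eᵢ/kT) = 1·e^(−0) + 1·e^(−3.27957) + 2·e^(−3.36022) + 3·e^(−3.46774) = 1.00000 + 0.0376444 + 0.0694552 + 0.0935623 = 1.20066.
⟨E⟩ = 1.05542, ⟨E²⟩ = 6.66822.
C_V/k_B = (⟨E²⟩ − ⟨E⟩²)/(kT)² = (6.66822 − 1.11391)/3.45960 = 1.605.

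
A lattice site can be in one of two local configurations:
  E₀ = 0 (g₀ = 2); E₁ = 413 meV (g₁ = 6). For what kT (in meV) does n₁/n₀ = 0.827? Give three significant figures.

n₁/n₀ = (g₁/g₀) exp[−(E₁−E₀)/kT] = 0.827.
⇒ (E₁−E₀)/kT = ln((6/2)/0.827) = ln(3.6276) = 1.2886.
kT = 413 meV / 1.2886 = 321 meV.

321 meV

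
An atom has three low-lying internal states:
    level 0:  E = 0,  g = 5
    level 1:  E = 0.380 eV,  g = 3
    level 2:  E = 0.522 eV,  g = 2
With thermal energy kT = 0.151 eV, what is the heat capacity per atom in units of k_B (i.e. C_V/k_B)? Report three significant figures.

0.407

Eᵢ/kT = 0, 2.5166, 3.4570.
Z = Σ gᵢe^(−Eᵢ/kT) = 5·e^(−0) + 3·e^(−2.5166) + 2·e^(−3.4570) = 5.0000 + 0.24220 + 0.063048 = 5.3052.
⟨E⟩ = 0.023552 eV, ⟨E²⟩ = 0.0098306 eV².
C_V/k_B = (⟨E²⟩ − ⟨E⟩²)/(kT)² = (0.0098306 − 0.00055470)/0.022801 = 0.407.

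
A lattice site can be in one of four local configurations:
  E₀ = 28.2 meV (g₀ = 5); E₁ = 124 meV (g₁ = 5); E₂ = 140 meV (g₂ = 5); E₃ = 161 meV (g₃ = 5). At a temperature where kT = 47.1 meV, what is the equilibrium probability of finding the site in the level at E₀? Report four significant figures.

0.7791

Eᵢ/kT = 0.598726, 2.63270, 2.97240, 3.41826.
Z = Σ gᵢe^(−Eᵢ/kT) = 5·e^(−0.598726) + 5·e^(−2.63270) + 5·e^(−2.97240) + 5·e^(−3.41826) = 2.74756 + 0.359421 + 0.255902 + 0.163847 = 3.52673.
P₀ = g₀ e^(−E₀/kT) / Z = 2.74756/3.52673 = 0.7791.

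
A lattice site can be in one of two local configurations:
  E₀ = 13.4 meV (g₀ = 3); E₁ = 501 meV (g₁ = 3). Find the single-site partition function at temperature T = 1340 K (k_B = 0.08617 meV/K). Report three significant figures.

k_BT = 0.08617 × 1340 K = 115.47 meV.
Eᵢ/kT = 0.11605, 4.3388.
Z = Σ gᵢe^(−Eᵢ/kT) = 3·e^(−0.11605) + 3·e^(−4.3388) = 2.6713 + 0.039157 = 2.7105.

Z = 2.71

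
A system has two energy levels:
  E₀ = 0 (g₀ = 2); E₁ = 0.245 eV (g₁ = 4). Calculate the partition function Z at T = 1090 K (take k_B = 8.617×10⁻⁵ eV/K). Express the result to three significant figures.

k_BT = 8.617×10⁻⁵ × 1090 K = 0.093925 eV.
Eᵢ/kT = 0, 2.6085.
Z = Σ gᵢe^(−Eᵢ/kT) = 2·e^(−0) + 4·e^(−2.6085) = 2.0000 + 0.29458 = 2.2946.

Z = 2.29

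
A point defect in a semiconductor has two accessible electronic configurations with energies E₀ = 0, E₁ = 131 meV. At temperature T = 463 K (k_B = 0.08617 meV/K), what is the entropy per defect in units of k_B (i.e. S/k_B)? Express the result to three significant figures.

k_BT = 0.08617 × 463 K = 39.897 meV.
Eᵢ/kT = 0, 3.2835.
Z = Σ e^(−Eᵢ/kT) = e^(−0) + e^(−3.2835) = 1.0000 + 0.037497 = 1.0375.
⟨E⟩ = Σ EᵢPᵢ = 4.7346 meV.
S/k_B = ln Z + ⟨E⟩/kT = ln(1.0375) + 4.7346/39.897 = 0.036814 + 0.11867 = 0.155.

0.155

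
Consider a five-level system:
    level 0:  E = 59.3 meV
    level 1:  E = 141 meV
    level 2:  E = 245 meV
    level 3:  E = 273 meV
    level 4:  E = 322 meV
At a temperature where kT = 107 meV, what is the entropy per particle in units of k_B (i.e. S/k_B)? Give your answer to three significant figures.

1.24

Eᵢ/kT = 0.55421, 1.3178, 2.2897, 2.5514, 3.0093.
Z = Σ e^(−Eᵢ/kT) = e^(−0.55421) + e^(−1.3178) + e^(−2.2897) + e^(−2.5514) + e^(−3.0093) = 0.57453 + 0.26772 + 0.10130 + 0.077972 + 0.049326 = 1.0708.
⟨E⟩ = Σ EᵢPᵢ = 124.96 meV.
S/k_B = ln Z + ⟨E⟩/kT = ln(1.0708) + 124.96/107 = 0.068406 + 1.1679 = 1.24.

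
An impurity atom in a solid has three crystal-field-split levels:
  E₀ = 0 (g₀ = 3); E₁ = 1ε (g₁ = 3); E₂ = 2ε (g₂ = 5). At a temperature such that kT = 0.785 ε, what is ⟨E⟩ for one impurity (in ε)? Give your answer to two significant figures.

0.38 ε

Eᵢ/kT = 0, 1.274, 2.548.
Z = Σ gᵢe^(−Eᵢ/kT) = 3·e^(−0) + 3·e^(−1.274) + 5·e^(−2.548) = 3.000 + 0.8391 + 0.3912 = 4.230.
⟨E⟩ = Σ Eᵢ gᵢe^(−Eᵢ/kT) / Z = (0·3.000 + 1·0.8391 + 2·0.3912) / 4.230 = 0.38 ε.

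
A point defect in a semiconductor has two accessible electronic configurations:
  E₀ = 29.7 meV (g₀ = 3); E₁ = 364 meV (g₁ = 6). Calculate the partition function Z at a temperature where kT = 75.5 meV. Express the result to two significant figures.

Eᵢ/kT = 0.3934, 4.821.
Z = Σ gᵢe^(−Eᵢ/kT) = 3·e^(−0.3934) + 6·e^(−4.821) = 2.024 + 0.04835 = 2.072.

Z = 2.1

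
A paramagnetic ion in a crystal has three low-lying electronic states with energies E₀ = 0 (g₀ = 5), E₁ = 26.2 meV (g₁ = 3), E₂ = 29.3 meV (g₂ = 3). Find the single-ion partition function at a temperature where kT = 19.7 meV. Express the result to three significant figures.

Z = 6.47

Eᵢ/kT = 0, 1.3299, 1.4873.
Z = Σ gᵢe^(−Eᵢ/kT) = 5·e^(−0) + 3·e^(−1.3299) + 3·e^(−1.4873) = 5.0000 + 0.79351 + 0.67795 = 6.4715.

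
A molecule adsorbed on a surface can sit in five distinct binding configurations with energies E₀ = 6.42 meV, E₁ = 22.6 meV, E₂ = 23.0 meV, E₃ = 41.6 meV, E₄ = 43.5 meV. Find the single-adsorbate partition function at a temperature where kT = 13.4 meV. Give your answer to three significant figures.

Z = 1.07

Eᵢ/kT = 0.47910, 1.6866, 1.7164, 3.1045, 3.2463.
Z = Σ e^(−Eᵢ/kT) = e^(−0.47910) + e^(−1.6866) + e^(−1.7164) + e^(−3.1045) + e^(−3.2463) = 0.61934 + 0.18515 + 0.17971 + 0.044847 + 0.038918 = 1.0680.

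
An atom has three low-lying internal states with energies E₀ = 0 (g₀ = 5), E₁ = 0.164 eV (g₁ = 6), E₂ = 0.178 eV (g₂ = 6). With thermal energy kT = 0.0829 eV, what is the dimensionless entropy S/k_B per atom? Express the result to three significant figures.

2.36

Eᵢ/kT = 0, 1.9783, 2.1472.
Z = Σ gᵢe^(−Eᵢ/kT) = 5·e^(−0) + 6·e^(−1.9783) + 6·e^(−2.1472) = 5.0000 + 0.82982 + 0.70086 = 6.5307.
⟨E⟩ = Σ EᵢPᵢ = 0.039941 eV.
S/k_B = ln Z + ⟨E⟩/kT = ln(6.5307) + 0.039941/0.0829 = 1.8765 + 0.48180 = 2.36.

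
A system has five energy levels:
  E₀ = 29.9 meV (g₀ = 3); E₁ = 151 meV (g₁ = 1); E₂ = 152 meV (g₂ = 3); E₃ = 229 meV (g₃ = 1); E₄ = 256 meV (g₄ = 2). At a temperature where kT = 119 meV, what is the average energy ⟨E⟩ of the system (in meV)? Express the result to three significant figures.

86.8 meV

Eᵢ/kT = 0.25126, 1.2689, 1.2773, 1.9244, 2.1513.
Z = Σ gᵢe^(−Eᵢ/kT) = 3·e^(−0.25126) + 1·e^(−1.2689) + 3·e^(−1.2773) + 1·e^(−1.9244) + 2·e^(−2.1513) = 2.3335 + 0.28114 + 0.83637 + 0.14596 + 0.23267 = 3.8296.
⟨E⟩ = Σ Eᵢ gᵢe^(−Eᵢ/kT) / Z = (29.9·2.3335 + 151·0.28114 + 152·0.83637 + 229·0.14596 + 256·0.23267) / 3.8296 = 86.8 meV.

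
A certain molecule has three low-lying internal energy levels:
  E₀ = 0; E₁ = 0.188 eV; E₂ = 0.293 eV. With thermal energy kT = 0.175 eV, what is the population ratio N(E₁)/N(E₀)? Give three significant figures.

0.342

n₁/n₀ = exp[−(E₁−E₀)/kT] = exp(−(0.188 eV)/(0.175 eV)) = exp(-1.0743) = 0.342.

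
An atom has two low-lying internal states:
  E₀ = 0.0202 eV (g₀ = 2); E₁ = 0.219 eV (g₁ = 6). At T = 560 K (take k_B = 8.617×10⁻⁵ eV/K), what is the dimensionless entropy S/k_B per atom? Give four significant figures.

0.9322

k_BT = 8.617×10⁻⁵ × 560 K = 0.0482552 eV.
Eᵢ/kT = 0.418608, 4.53837.
Z = Σ gᵢe^(−Eᵢ/kT) = 2·e^(−0.418608) + 6·e^(−4.53837) = 1.31592 + 0.0641449 = 1.38006.
⟨E⟩ = Σ EᵢPᵢ = 0.0294403 eV.
S/k_B = ln Z + ⟨E⟩/kT = ln(1.38006) + 0.0294403/0.0482552 = 0.322127 + 0.610096 = 0.9322.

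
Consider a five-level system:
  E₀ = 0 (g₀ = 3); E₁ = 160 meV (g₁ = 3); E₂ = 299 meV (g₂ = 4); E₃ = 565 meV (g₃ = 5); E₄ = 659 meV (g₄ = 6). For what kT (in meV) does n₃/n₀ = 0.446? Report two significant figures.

430 meV

n₃/n₀ = (g₃/g₀) exp[−(E₃−E₀)/kT] = 0.446.
⇒ (E₃−E₀)/kT = ln((5/3)/0.446) = ln(3.737) = 1.318.
kT = 565 meV / 1.318 = 430 meV.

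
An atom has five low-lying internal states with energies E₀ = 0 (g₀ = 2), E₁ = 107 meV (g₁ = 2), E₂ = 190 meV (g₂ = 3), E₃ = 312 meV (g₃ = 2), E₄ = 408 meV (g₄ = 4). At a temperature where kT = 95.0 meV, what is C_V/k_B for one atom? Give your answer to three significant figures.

Eᵢ/kT = 0, 1.1263, 2.0000, 3.2842, 4.2947.
Z = Σ gᵢe^(−Eᵢ/kT) = 2·e^(−0) + 2·e^(−1.1263) + 3·e^(−2.0000) + 2·e^(−3.2842) + 4·e^(−4.2947) = 2.0000 + 0.64846 + 0.40601 + 0.074941 + 0.054563 = 3.1840.
⟨E⟩ = 60.355 meV, ⟨E²⟩ = 12079 meV².
C_V/k_B = (⟨E²⟩ − ⟨E⟩²)/(kT)² = (12079 − 3642.7)/9025.0 = 0.935.

0.935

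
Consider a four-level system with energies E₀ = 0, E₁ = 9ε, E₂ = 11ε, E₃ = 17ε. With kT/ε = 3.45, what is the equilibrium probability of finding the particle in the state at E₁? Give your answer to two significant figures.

Eᵢ/kT = 0, 2.609, 3.188, 4.928.
Z = Σ e^(−Eᵢ/kT) = e^(−0) + e^(−2.609) + e^(−3.188) + e^(−4.928) = 1.000 + 0.07361 + 0.04125 + 0.007241 = 1.122.
P₁ = e^(−E₁/kT) / Z = 0.07361/1.122 = 0.066.

0.066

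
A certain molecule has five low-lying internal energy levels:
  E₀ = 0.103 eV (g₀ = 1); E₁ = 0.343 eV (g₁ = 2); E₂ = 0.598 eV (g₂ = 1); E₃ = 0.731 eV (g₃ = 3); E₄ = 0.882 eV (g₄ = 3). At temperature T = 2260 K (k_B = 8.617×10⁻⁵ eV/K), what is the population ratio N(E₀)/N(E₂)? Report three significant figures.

12.7

k_BT = 8.617×10⁻⁵ × 2260 K = 0.19474 eV.
n₀/n₂ = (g₀/g₂) exp[−(E₀−E₂)/kT] = (1/1) × exp(−(-0.495 eV)/(0.19474 eV)) = (1/1) × exp(2.5419) = 12.7.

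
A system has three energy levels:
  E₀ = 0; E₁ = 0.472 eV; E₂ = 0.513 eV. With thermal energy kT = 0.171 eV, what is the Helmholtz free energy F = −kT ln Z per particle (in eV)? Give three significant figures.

Eᵢ/kT = 0, 2.7602, 3.0000.
Z = Σ e^(−Eᵢ/kT) = e^(−0) + e^(−2.7602) + e^(−3.0000) = 1.0000 + 0.063279 + 0.049787 = 1.1131.
F = −kT ln Z = −0.171 × ln(1.1131) = −0.171 × 0.10715 = -0.0183 eV.

-0.0183 eV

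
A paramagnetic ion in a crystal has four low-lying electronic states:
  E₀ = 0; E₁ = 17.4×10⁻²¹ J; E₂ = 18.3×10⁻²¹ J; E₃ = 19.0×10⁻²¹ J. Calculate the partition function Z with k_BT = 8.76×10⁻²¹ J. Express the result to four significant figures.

Z = 1.375

Eᵢ/kT = 0, 1.98630, 2.08904, 2.16895.
Z = Σ e^(−Eᵢ/kT) = e^(−0) + e^(−1.98630) + e^(−2.08904) + e^(−2.16895) = 1.00000 + 0.137202 + 0.123806 + 0.114298 = 1.37531.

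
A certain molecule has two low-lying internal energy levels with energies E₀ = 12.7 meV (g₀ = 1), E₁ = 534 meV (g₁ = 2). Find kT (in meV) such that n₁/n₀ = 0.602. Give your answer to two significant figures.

430 meV

n₁/n₀ = (g₁/g₀) exp[−(E₁−E₀)/kT] = 0.602.
⇒ (E₁−E₀)/kT = ln((2/1)/0.602) = ln(3.322) = 1.201.
kT = 521.3 meV / 1.201 = 430 meV.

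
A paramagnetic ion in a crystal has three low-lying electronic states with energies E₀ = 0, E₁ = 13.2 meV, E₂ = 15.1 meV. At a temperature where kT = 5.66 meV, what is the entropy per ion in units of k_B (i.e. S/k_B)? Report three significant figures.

Eᵢ/kT = 0, 2.3322, 2.6678.
Z = Σ e^(−Eᵢ/kT) = e^(−0) + e^(−2.3322) + e^(−2.6678) = 1.0000 + 0.097082 + 0.069405 = 1.1665.
⟨E⟩ = Σ EᵢPᵢ = 1.9970 meV.
S/k_B = ln Z + ⟨E⟩/kT = ln(1.1665) + 1.9970/5.66 = 0.15401 + 0.35283 = 0.507.

0.507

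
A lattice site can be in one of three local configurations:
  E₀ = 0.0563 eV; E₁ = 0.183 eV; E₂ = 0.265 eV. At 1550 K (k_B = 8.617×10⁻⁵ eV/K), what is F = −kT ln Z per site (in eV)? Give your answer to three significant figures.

k_BT = 8.617×10⁻⁵ × 1550 K = 0.13356 eV.
Eᵢ/kT = 0.42153, 1.3702, 1.9841.
Z = Σ e^(−Eᵢ/kT) = e^(−0.42153) + e^(−1.3702) + e^(−1.9841) = 0.65604 + 0.25406 + 0.13750 = 1.0476.
F = −kT ln Z = −0.13356 × ln(1.0476) = −0.13356 × 0.046502 = -0.00621 eV.

-0.00621 eV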